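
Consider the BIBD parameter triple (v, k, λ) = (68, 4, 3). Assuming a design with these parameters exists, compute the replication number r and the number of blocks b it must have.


Any 2-(v, k, λ) BIBD satisfies two necessary conditions:
  (i)  Each point sits in r blocks, and counting incidences through any fixed point gives r(k − 1) = λ(v − 1), so r = λ(v − 1)/(k − 1).
  (ii) Total incidences bk = vr, so b = vr/k.
Step 1: r = λ(v − 1)/(k − 1) = 3·(68 − 1)/(4 − 1) = 3·67/3 = 201/3 = 67.
Step 2: b = vr/k = 68·67/4 = 4556/4 = 1139.
Check integrality: r = 67 ∈ Z ✓, b = 1139 ∈ Z ✓.
(These identities are necessary conditions: they determine r and b for any design with these parameters, but do not by themselves prove that one exists.)

r = 67, b = 1139.


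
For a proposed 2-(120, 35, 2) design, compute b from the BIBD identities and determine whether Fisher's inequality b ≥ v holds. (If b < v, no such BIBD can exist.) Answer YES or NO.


r = λ(v − 1)/(k − 1) = 2·119/34 = 7.
b = vr/k = 120·7/35 = 24.
Fisher's inequality: b ≥ v ⇔ 24 ≥ 120? NO.

NO


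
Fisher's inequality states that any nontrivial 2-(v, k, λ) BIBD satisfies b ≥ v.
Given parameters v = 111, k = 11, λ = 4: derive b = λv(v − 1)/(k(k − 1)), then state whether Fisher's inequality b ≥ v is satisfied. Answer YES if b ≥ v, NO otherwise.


r = λ(v − 1)/(k − 1) = 4·110/10 = 44.
b = vr/k = 111·44/11 = 444.
Fisher's inequality: b ≥ v ⇔ 444 ≥ 111? YES.

YES


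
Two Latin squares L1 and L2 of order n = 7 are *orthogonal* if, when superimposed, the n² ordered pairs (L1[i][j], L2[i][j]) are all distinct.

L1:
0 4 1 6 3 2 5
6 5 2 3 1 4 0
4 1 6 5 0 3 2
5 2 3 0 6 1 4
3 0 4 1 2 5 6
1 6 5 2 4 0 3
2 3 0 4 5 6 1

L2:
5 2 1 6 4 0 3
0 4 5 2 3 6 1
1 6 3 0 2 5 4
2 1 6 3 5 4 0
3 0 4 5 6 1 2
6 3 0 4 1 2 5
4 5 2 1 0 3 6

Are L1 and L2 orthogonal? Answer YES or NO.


Form the n² = 49 superimposed pairs (L1[i][j], L2[i][j]), row by row (rows and columns indexed from 0):
row 0: (0,5) (4,2) (1,1) (6,6) (3,4) (2,0) (5,3)
row 1: (6,0) (5,4) (2,5) (3,2) (1,3) (4,6) (0,1)
row 2: (4,1) (1,6) (6,3) (5,0) (0,2) (3,5) (2,4)
row 3: (5,2) (2,1) (3,6) (0,3) (6,5) (1,4) (4,0)
row 4: (3,3) (0,0) (4,4) (1,5) (2,6) (5,1) (6,2)
row 5: (1,6) (6,3) (5,0) (2,4) (4,1) (0,2) (3,5)
row 6: (2,4) (3,5) (0,2) (4,1) (5,0) (6,3) (1,6)
Orthogonality requires all 49 pairs distinct.
But the pair (1,6) repeats: cell (2,1) has L1 = 1, L2 = 6, and cell (5,0) has L1 = 1, L2 = 6.
A repeated pair means some other pair never occurs (only 35 distinct pairs out of 49), so the squares are not orthogonal.
Conclusion: NO.

NO


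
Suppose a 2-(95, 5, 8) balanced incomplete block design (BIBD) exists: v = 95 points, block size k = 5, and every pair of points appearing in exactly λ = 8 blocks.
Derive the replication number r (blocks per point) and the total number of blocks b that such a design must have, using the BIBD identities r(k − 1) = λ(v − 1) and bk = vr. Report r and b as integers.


Any 2-(v, k, λ) BIBD satisfies two necessary conditions:
  (i)  Each point sits in r blocks, and counting incidences through any fixed point gives r(k − 1) = λ(v − 1), so r = λ(v − 1)/(k − 1).
  (ii) Total incidences bk = vr, so b = vr/k.
Step 1: r = λ(v − 1)/(k − 1) = 8·(95 − 1)/(5 − 1) = 8·94/4 = 752/4 = 188.
Step 2: b = vr/k = 95·188/5 = 17860/5 = 3572.
Check integrality: r = 188 ∈ Z ✓, b = 3572 ∈ Z ✓.
(These identities are necessary conditions: they determine r and b for any design with these parameters, but do not by themselves prove that one exists.)

r = 188, b = 3572.


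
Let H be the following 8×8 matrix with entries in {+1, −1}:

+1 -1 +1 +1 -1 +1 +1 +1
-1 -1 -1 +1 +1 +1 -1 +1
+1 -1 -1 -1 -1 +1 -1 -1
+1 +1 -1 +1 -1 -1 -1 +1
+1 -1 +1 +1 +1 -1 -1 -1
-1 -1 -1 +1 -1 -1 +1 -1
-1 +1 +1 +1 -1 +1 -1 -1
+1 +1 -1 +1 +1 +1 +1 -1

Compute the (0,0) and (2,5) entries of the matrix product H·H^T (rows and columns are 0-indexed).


Row 0 of H: [1, -1, 1, 1, -1, 1, 1, 1].
Row 2 of H: [1, -1, -1, -1, -1, 1, -1, -1].
Row 5 of H: [-1, -1, -1, 1, -1, -1, 1, -1].
(H·H^T)[0][0] = Σ_j H[0][j]·H[0][j] = (1)² + (-1)² + (1)² + (1)² + (-1)² + (1)² + (1)² + (1)² = 1 + 1 + 1 + 1 + 1 + 1 + 1 + 1 = 8.
(H·H^T)[2][5] = Σ_j H[2][j]·H[5][j] = (1)·(-1) + (-1)·(-1) + (-1)·(-1) + (-1)·(1) + (-1)·(-1) + (1)·(-1) + (-1)·(1) + (-1)·(-1) = -1 + 1 + 1 + -1 + 1 + -1 + -1 + 1 = 0.
So rows 2 and 5 are orthogonal; the diagonal entry equals n = 8.

(0,0) entry = 8; (2,5) entry = 0.


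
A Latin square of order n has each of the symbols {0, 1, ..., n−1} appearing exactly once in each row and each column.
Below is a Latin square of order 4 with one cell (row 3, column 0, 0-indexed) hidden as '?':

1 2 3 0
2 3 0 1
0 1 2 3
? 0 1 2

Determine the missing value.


Row 3 contains symbols [0, 1, 2] — missing [3].
Column 0 contains symbols [0, 1, 2] — missing [3].
The missing symbol must appear in both missing sets; intersection = [3].
Therefore the hidden value is 3.

Missing value = 3.


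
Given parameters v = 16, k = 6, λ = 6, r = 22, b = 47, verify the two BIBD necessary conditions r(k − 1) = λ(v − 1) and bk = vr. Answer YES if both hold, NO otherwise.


Condition (i): r(k − 1) = 22·5 = 110; λ(v − 1) = 6·15 = 90. Match? NO.
Condition (ii): bk = 47·6 = 282; vr = 16·22 = 352. Match? NO.
Both conditions hold? NO.

NO


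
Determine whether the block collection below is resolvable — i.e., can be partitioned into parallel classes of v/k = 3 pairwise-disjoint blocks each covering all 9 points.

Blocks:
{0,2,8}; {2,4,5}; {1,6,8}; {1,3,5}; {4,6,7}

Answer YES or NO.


v = 9, block size k = 3, number of blocks = 5.
For resolvability, blocks must partition into parallel classes of size v/k = 3.
Total blocks must therefore be a multiple of 3: 5 = 3·1 + 2 ⇒ not divisible ✗.
Resolvable? NO.

NO


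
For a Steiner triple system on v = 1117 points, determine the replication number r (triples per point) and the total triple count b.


An STS(v) is a 2-(v, 3, 1) BIBD: block size k = 3, λ = 1.
Replication: r(k − 1) = λ(v − 1) ⇒ r·2 = 1117 − 1 = 1116 ⇒ r = 558.
Block count: bk = vr ⇒ b·3 = 1117·558 = 623286 ⇒ b = 207762.

r = 558, b = 207762.


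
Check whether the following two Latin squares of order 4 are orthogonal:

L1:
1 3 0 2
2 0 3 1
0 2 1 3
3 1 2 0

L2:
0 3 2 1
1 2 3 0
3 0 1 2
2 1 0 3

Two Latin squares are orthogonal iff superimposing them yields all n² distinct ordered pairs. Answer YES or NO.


Form the n² = 16 superimposed pairs (L1[i][j], L2[i][j]), row by row (rows and columns indexed from 0):
row 0: (1,0) (3,3) (0,2) (2,1)
row 1: (2,1) (0,2) (3,3) (1,0)
row 2: (0,3) (2,0) (1,1) (3,2)
row 3: (3,2) (1,1) (2,0) (0,3)
Orthogonality requires all 16 pairs distinct.
But the pair (2,1) repeats: cell (0,3) has L1 = 2, L2 = 1, and cell (1,0) has L1 = 2, L2 = 1.
A repeated pair means some other pair never occurs (only 8 distinct pairs out of 16), so the squares are not orthogonal.
Conclusion: NO.

NO


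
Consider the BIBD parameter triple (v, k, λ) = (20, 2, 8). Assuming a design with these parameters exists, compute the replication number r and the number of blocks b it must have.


Any 2-(v, k, λ) BIBD satisfies two necessary conditions:
  (i)  Each point sits in r blocks, and counting incidences through any fixed point gives r(k − 1) = λ(v − 1), so r = λ(v − 1)/(k − 1).
  (ii) Total incidences bk = vr, so b = vr/k.
Step 1: r = λ(v − 1)/(k − 1) = 8·(20 − 1)/(2 − 1) = 8·19/1 = 152/1 = 152.
Step 2: b = vr/k = 20·152/2 = 3040/2 = 1520.
Check integrality: r = 152 ∈ Z ✓, b = 1520 ∈ Z ✓.
(These identities are necessary conditions: they determine r and b for any design with these parameters, but do not by themselves prove that one exists.)

r = 152, b = 1520.


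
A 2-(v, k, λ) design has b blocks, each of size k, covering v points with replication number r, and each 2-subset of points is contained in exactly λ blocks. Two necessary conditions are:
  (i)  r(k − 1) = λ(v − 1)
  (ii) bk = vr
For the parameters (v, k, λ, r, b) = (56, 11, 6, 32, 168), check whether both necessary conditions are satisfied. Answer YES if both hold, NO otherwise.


Condition (i): r(k − 1) = 32·10 = 320; λ(v − 1) = 6·55 = 330. Match? NO.
Condition (ii): bk = 168·11 = 1848; vr = 56·32 = 1792. Match? NO.
Both conditions hold? NO.

NO


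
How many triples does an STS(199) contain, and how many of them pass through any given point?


An STS(v) is a 2-(v, 3, 1) BIBD: block size k = 3, λ = 1.
Replication: r(k − 1) = λ(v − 1) ⇒ r·2 = 199 − 1 = 198 ⇒ r = 99.
Block count: bk = vr ⇒ b·3 = 199·99 = 19701 ⇒ b = 6567.

r = 99, b = 6567.


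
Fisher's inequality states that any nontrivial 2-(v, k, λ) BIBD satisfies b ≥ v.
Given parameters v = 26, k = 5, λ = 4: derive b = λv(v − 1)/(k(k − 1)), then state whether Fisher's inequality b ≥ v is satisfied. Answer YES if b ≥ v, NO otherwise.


b = λv(v − 1)/(k(k − 1)) = 4·26·25/(5·4) = 2600/20 = 130.
Compare with v = 26: b ≥ v, so Fisher's inequality holds.

YES


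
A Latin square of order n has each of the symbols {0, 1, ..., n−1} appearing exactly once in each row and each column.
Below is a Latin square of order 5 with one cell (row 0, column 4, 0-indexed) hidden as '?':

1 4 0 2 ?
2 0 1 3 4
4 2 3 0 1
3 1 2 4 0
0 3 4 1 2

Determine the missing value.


Row 0 contains symbols [0, 1, 2, 4] — missing [3].
Column 4 contains symbols [0, 1, 2, 4] — missing [3].
The missing symbol must appear in both missing sets; intersection = [3].
Therefore the hidden value is 3.

Missing value = 3.


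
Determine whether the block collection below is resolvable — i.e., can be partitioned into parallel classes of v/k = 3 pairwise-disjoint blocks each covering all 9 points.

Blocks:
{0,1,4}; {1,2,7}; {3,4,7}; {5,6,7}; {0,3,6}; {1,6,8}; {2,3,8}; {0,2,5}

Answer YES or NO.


v = 9, block size k = 3, number of blocks = 8.
For resolvability, blocks must partition into parallel classes of size v/k = 3.
Total blocks must therefore be a multiple of 3: 8 = 3·2 + 2 ⇒ not divisible ✗.
Resolvable? NO.

NO


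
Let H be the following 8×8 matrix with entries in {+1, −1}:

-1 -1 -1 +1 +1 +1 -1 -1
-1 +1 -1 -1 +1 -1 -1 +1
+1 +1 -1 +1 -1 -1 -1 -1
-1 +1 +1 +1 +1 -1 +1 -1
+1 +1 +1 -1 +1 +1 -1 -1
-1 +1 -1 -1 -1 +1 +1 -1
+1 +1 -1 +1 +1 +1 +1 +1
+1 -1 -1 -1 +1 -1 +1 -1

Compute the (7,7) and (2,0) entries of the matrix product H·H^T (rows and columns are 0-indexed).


Row 0 of H: [-1, -1, -1, 1, 1, 1, -1, -1].
Row 2 of H: [1, 1, -1, 1, -1, -1, -1, -1].
Row 7 of H: [1, -1, -1, -1, 1, -1, 1, -1].
(H·H^T)[7][7] = Σ_j H[7][j]·H[7][j] = (1)² + (-1)² + (-1)² + (-1)² + (1)² + (-1)² + (1)² + (-1)² = 1 + 1 + 1 + 1 + 1 + 1 + 1 + 1 = 8.
(H·H^T)[2][0] = Σ_j H[2][j]·H[0][j] = (1)·(-1) + (1)·(-1) + (-1)·(-1) + (1)·(1) + (-1)·(1) + (-1)·(1) + (-1)·(-1) + (-1)·(-1) = -1 + -1 + 1 + 1 + -1 + -1 + 1 + 1 = 0.
So rows 2 and 0 are orthogonal; the diagonal entry equals n = 8.

(7,7) entry = 8; (2,0) entry = 0.


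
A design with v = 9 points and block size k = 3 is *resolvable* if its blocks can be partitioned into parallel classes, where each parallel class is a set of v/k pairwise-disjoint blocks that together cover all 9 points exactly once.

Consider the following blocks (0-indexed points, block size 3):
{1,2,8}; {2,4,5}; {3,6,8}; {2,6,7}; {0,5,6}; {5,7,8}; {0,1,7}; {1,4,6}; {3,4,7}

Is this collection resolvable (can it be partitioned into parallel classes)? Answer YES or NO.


v = 9, block size k = 3, number of blocks = 9.
For resolvability, blocks must partition into parallel classes of size v/k = 3.
Total blocks must therefore be a multiple of 3: 9 = 3·3 + 0 ⇒ divisible ✓.
Consider block {2,6,7}. It intersects every other block in the collection, so no parallel class of size 3 can contain it.
Since every block must belong to some parallel class in a resolution, the collection cannot be partitioned into parallel classes.
Resolvable? NO.

NO


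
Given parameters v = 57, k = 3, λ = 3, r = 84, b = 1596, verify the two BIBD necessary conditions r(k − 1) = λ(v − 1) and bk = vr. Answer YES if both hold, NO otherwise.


Condition (i): r(k − 1) = 84·2 = 168; λ(v − 1) = 3·56 = 168. Match? YES.
Condition (ii): bk = 1596·3 = 4788; vr = 57·84 = 4788. Match? YES.
Both conditions hold? YES.

YES


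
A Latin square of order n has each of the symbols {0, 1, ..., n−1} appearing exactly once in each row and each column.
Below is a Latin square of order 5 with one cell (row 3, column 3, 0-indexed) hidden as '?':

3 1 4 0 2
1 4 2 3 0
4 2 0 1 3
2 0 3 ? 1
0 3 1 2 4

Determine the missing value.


Row 3 contains symbols [0, 1, 2, 3] — missing [4].
Column 3 contains symbols [0, 1, 2, 3] — missing [4].
The missing symbol must appear in both missing sets; intersection = [4].
Therefore the hidden value is 4.

Missing value = 4.


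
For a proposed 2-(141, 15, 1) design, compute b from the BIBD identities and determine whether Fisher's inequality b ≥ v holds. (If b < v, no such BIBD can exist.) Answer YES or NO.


r = λ(v − 1)/(k − 1) = 1·140/14 = 10.
b = vr/k = 141·10/15 = 94.
Fisher's inequality: b ≥ v ⇔ 94 ≥ 141? NO.

NO


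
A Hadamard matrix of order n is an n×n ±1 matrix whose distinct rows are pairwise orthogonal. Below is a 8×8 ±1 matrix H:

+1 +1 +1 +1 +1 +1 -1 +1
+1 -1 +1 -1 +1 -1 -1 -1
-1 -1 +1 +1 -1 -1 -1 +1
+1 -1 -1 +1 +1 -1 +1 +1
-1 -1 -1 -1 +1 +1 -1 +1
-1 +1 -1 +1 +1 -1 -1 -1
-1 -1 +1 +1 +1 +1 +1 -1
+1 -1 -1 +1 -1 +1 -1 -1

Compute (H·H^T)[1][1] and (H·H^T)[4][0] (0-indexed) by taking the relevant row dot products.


Row 0 of H: [1, 1, 1, 1, 1, 1, -1, 1].
Row 1 of H: [1, -1, 1, -1, 1, -1, -1, -1].
Row 4 of H: [-1, -1, -1, -1, 1, 1, -1, 1].
(H·H^T)[1][1] = Σ_j H[1][j]·H[1][j] = (1)² + (-1)² + (1)² + (-1)² + (1)² + (-1)² + (-1)² + (-1)² = 1 + 1 + 1 + 1 + 1 + 1 + 1 + 1 = 8.
(H·H^T)[4][0] = Σ_j H[4][j]·H[0][j] = (-1)·(1) + (-1)·(1) + (-1)·(1) + (-1)·(1) + (1)·(1) + (1)·(1) + (-1)·(-1) + (1)·(1) = -1 + -1 + -1 + -1 + 1 + 1 + 1 + 1 = 0.
So rows 4 and 0 are orthogonal; the diagonal entry equals n = 8.

(1,1) entry = 8; (4,0) entry = 0.


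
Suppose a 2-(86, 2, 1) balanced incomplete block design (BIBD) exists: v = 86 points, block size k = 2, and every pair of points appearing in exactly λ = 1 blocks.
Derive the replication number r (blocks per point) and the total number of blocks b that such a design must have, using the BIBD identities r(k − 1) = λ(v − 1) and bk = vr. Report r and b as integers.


Any 2-(v, k, λ) BIBD satisfies two necessary conditions:
  (i)  Each point sits in r blocks, and counting incidences through any fixed point gives r(k − 1) = λ(v − 1), so r = λ(v − 1)/(k − 1).
  (ii) Total incidences bk = vr, so b = vr/k.
Step 1: r = λ(v − 1)/(k − 1) = 1·(86 − 1)/(2 − 1) = 1·85/1 = 85/1 = 85.
Step 2: b = vr/k = 86·85/2 = 7310/2 = 3655.
Check integrality: r = 85 ∈ Z ✓, b = 3655 ∈ Z ✓.
(These identities are necessary conditions: they determine r and b for any design with these parameters, but do not by themselves prove that one exists.)

r = 85, b = 3655.


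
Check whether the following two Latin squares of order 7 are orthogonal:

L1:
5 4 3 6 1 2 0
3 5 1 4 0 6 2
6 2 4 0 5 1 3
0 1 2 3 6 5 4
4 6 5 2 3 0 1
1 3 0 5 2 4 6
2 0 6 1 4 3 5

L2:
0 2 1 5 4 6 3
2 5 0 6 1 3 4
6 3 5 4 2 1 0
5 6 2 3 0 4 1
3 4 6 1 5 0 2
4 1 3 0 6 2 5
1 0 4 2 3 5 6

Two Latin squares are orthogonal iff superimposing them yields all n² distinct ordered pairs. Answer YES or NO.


Form the n² = 49 superimposed pairs (L1[i][j], L2[i][j]), row by row (rows and columns indexed from 0):
row 0: (5,0) (4,2) (3,1) (6,5) (1,4) (2,6) (0,3)
row 1: (3,2) (5,5) (1,0) (4,6) (0,1) (6,3) (2,4)
row 2: (6,6) (2,3) (4,5) (0,4) (5,2) (1,1) (3,0)
row 3: (0,5) (1,6) (2,2) (3,3) (6,0) (5,4) (4,1)
row 4: (4,3) (6,4) (5,6) (2,1) (3,5) (0,0) (1,2)
row 5: (1,4) (3,1) (0,3) (5,0) (2,6) (4,2) (6,5)
row 6: (2,1) (0,0) (6,4) (1,2) (4,3) (3,5) (5,6)
Orthogonality requires all 49 pairs distinct.
But the pair (1,4) repeats: cell (0,4) has L1 = 1, L2 = 4, and cell (5,0) has L1 = 1, L2 = 4.
A repeated pair means some other pair never occurs (only 35 distinct pairs out of 49), so the squares are not orthogonal.
Conclusion: NO.

NO


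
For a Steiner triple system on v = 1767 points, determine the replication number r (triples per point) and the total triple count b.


An STS(v) is a 2-(v, 3, 1) BIBD: block size k = 3, λ = 1.
Replication: r(k − 1) = λ(v − 1) ⇒ r·2 = 1767 − 1 = 1766 ⇒ r = 883.
Block count: b = v(v − 1)/6 = 1767·1766/6 = 3120522/6 = 520087.

r = 883, b = 520087.


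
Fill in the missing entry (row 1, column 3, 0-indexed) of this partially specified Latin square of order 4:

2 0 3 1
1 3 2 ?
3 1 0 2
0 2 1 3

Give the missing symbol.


Row 1 contains symbols [1, 2, 3] — missing [0].
Column 3 contains symbols [1, 2, 3] — missing [0].
The missing symbol must appear in both missing sets; intersection = [0].
Therefore the hidden value is 0.

Missing value = 0.


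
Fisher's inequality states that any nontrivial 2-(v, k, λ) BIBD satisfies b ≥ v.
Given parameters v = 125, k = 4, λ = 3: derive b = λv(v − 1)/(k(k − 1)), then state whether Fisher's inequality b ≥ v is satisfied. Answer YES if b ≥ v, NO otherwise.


b = λv(v − 1)/(k(k − 1)) = 3·125·124/(4·3) = 46500/12 = 3875.
Compare with v = 125: b ≥ v, so Fisher's inequality holds.

YES


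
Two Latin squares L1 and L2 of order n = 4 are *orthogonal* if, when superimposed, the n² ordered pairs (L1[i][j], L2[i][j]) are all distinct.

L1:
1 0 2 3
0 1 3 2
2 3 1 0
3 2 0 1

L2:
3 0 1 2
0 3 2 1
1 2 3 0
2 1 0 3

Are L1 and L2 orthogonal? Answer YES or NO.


Form the n² = 16 superimposed pairs (L1[i][j], L2[i][j]), row by row (rows and columns indexed from 0):
row 0: (1,3) (0,0) (2,1) (3,2)
row 1: (0,0) (1,3) (3,2) (2,1)
row 2: (2,1) (3,2) (1,3) (0,0)
row 3: (3,2) (2,1) (0,0) (1,3)
Orthogonality requires all 16 pairs distinct.
But the pair (0,0) repeats: cell (0,1) has L1 = 0, L2 = 0, and cell (1,0) has L1 = 0, L2 = 0.
A repeated pair means some other pair never occurs (only 4 distinct pairs out of 16), so the squares are not orthogonal.
Conclusion: NO.

NO


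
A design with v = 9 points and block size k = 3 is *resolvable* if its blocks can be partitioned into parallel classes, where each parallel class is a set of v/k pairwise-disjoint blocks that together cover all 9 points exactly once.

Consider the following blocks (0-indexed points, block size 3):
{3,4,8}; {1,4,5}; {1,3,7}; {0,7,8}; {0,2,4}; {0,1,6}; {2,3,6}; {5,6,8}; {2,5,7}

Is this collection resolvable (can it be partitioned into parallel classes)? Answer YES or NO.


v = 9, block size k = 3, number of blocks = 9.
For resolvability, blocks must partition into parallel classes of size v/k = 3.
Total blocks must therefore be a multiple of 3: 9 = 3·3 + 0 ⇒ divisible ✓.
Greedy packing gives 3 candidate class(es). Each should be a full parallel class (size 3, covers all 9 points).
  Class 1 (3 blocks): {3,4,8}; {0,1,6}; {2,5,7}. Points covered: [0, 1, 2, 3, 4, 5, 6, 7, 8].
  Class 2 (3 blocks): {1,4,5}; {0,7,8}; {2,3,6}. Points covered: [0, 1, 2, 3, 4, 5, 6, 7, 8].
  Class 3 (3 blocks): {1,3,7}; {0,2,4}; {5,6,8}. Points covered: [0, 1, 2, 3, 4, 5, 6, 7, 8].
All classes full (size 3)? YES. All classes cover every point? YES.
Resolvable? YES.

YES


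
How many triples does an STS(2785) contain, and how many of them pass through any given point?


An STS(v) is a 2-(v, 3, 1) BIBD: block size k = 3, λ = 1.
Replication: r(k − 1) = λ(v − 1) ⇒ r·2 = 2785 − 1 = 2784 ⇒ r = 1392.
Block count: b = v(v − 1)/6 = 2785·2784/6 = 7753440/6 = 1292240.

r = 1392, b = 1292240.


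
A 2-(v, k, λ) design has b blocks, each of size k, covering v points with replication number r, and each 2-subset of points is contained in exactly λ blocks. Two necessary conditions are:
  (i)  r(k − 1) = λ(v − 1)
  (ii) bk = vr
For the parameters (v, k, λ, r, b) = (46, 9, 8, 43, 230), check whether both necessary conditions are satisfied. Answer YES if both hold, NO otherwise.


Condition (i): r(k − 1) = 43·8 = 344; λ(v − 1) = 8·45 = 360. Match? NO.
Condition (ii): bk = 230·9 = 2070; vr = 46·43 = 1978. Match? NO.
Both conditions hold? NO.

NO


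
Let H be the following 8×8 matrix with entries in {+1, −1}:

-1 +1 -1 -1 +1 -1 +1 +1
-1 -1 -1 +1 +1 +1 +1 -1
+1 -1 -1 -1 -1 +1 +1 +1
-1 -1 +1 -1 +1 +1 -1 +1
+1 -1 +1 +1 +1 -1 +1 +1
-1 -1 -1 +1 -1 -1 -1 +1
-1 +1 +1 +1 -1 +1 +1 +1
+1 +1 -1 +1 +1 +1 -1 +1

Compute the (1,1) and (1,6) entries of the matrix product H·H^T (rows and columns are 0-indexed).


Row 1 of H: [-1, -1, -1, 1, 1, 1, 1, -1].
Row 6 of H: [-1, 1, 1, 1, -1, 1, 1, 1].
(H·H^T)[1][1] = Σ_j H[1][j]·H[1][j] = (-1)² + (-1)² + (-1)² + (1)² + (1)² + (1)² + (1)² + (-1)² = 1 + 1 + 1 + 1 + 1 + 1 + 1 + 1 = 8.
(H·H^T)[1][6] = Σ_j H[1][j]·H[6][j] = (-1)·(-1) + (-1)·(1) + (-1)·(1) + (1)·(1) + (1)·(-1) + (1)·(1) + (1)·(1) + (-1)·(1) = 1 + -1 + -1 + 1 + -1 + 1 + 1 + -1 = 0.
So rows 1 and 6 are orthogonal; the diagonal entry equals n = 8.

(1,1) entry = 8; (1,6) entry = 0.


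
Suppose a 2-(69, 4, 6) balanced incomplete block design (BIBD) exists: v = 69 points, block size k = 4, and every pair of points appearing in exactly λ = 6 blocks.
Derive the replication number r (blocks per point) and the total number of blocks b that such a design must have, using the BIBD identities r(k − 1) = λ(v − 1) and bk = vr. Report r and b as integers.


Any 2-(v, k, λ) BIBD satisfies two necessary conditions:
  (i)  Each point sits in r blocks, and counting incidences through any fixed point gives r(k − 1) = λ(v − 1), so r = λ(v − 1)/(k − 1).
  (ii) Total incidences bk = vr, so b = vr/k.
Step 1: r = λ(v − 1)/(k − 1) = 6·(69 − 1)/(4 − 1) = 6·68/3 = 408/3 = 136.
Step 2: b = vr/k = 69·136/4 = 9384/4 = 2346.
Check integrality: r = 136 ∈ Z ✓, b = 2346 ∈ Z ✓.
(These identities are necessary conditions: they determine r and b for any design with these parameters, but do not by themselves prove that one exists.)

r = 136, b = 2346.


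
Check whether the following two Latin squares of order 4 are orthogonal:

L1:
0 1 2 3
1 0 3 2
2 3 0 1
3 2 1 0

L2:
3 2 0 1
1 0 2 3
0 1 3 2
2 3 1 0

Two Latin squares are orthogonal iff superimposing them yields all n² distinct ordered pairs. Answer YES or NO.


Form the n² = 16 superimposed pairs (L1[i][j], L2[i][j]), row by row (rows and columns indexed from 0):
row 0: (0,3) (1,2) (2,0) (3,1)
row 1: (1,1) (0,0) (3,2) (2,3)
row 2: (2,0) (3,1) (0,3) (1,2)
row 3: (3,2) (2,3) (1,1) (0,0)
Orthogonality requires all 16 pairs distinct.
But the pair (2,0) repeats: cell (0,2) has L1 = 2, L2 = 0, and cell (2,0) has L1 = 2, L2 = 0.
A repeated pair means some other pair never occurs (only 8 distinct pairs out of 16), so the squares are not orthogonal.
Conclusion: NO.

NO


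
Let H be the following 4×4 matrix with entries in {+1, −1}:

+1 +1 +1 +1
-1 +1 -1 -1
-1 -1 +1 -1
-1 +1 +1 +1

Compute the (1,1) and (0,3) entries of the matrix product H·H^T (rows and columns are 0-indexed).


Row 0 of H: [1, 1, 1, 1].
Row 1 of H: [-1, 1, -1, -1].
Row 3 of H: [-1, 1, 1, 1].
(H·H^T)[1][1] = Σ_j H[1][j]·H[1][j] = (-1)² + (1)² + (-1)² + (-1)² = 1 + 1 + 1 + 1 = 4.
(H·H^T)[0][3] = Σ_j H[0][j]·H[3][j] = (1)·(-1) + (1)·(1) + (1)·(1) + (1)·(1) = -1 + 1 + 1 + 1 = 2.
Rows 0 and 3 are not orthogonal (dot product = 2 ≠ 0), so H is not a Hadamard matrix.

(1,1) entry = 4; (0,3) entry = 2.


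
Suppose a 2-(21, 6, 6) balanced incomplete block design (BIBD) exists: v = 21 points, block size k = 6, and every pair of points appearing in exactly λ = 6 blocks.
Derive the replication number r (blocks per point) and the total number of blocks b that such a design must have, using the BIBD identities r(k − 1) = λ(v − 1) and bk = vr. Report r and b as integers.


Any 2-(v, k, λ) BIBD satisfies two necessary conditions:
  (i)  Each point sits in r blocks, and counting incidences through any fixed point gives r(k − 1) = λ(v − 1), so r = λ(v − 1)/(k − 1).
  (ii) Total incidences bk = vr, so b = vr/k.
Step 1: r = λ(v − 1)/(k − 1) = 6·(21 − 1)/(6 − 1) = 6·20/5 = 120/5 = 24.
Step 2: b = vr/k = 21·24/6 = 504/6 = 84.
Check integrality: r = 24 ∈ Z ✓, b = 84 ∈ Z ✓.
(These identities are necessary conditions: they determine r and b for any design with these parameters, but do not by themselves prove that one exists.)

r = 24, b = 84.


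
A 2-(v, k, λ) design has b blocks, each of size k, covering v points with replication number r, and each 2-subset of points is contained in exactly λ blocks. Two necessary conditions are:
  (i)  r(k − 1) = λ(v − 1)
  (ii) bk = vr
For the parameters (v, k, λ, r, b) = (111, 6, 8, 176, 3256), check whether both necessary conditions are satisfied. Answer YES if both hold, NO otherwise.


Condition (i): r(k − 1) = 176·5 = 880; λ(v − 1) = 8·110 = 880. Match? YES.
Condition (ii): bk = 3256·6 = 19536; vr = 111·176 = 19536. Match? YES.
Both conditions hold? YES.

YES


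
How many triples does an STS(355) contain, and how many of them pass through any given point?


An STS(v) is a 2-(v, 3, 1) BIBD: block size k = 3, λ = 1.
Replication: r(k − 1) = λ(v − 1) ⇒ r·2 = 355 − 1 = 354 ⇒ r = 177.
Block count: bk = vr ⇒ b·3 = 355·177 = 62835 ⇒ b = 20945.
(Check via b = v(v − 1)/6 = 355·354/6 = 125670/6 = 20945.)

r = 177, b = 20945.


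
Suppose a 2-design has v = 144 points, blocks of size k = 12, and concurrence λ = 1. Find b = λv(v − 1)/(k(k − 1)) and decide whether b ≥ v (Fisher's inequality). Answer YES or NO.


b = λv(v − 1)/(k(k − 1)) = 1·144·143/(12·11) = 20592/132 = 156.
Compare with v = 144: b ≥ v, so Fisher's inequality holds.

YES


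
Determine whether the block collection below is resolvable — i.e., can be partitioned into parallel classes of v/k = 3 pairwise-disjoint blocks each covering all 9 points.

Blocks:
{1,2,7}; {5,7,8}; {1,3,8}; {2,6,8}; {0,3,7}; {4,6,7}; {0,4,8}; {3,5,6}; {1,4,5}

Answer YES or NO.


v = 9, block size k = 3, number of blocks = 9.
For resolvability, blocks must partition into parallel classes of size v/k = 3.
Total blocks must therefore be a multiple of 3: 9 = 3·3 + 0 ⇒ divisible ✓.
Consider block {5,7,8}. It intersects every other block in the collection, so no parallel class of size 3 can contain it.
Since every block must belong to some parallel class in a resolution, the collection cannot be partitioned into parallel classes.
Resolvable? NO.

NO


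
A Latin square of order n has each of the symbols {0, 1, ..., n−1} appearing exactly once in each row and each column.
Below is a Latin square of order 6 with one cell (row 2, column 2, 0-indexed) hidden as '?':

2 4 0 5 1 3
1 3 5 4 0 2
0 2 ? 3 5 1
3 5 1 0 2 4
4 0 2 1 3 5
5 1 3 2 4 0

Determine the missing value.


Row 2 contains symbols [0, 1, 2, 3, 5] — missing [4].
Column 2 contains symbols [0, 1, 2, 3, 5] — missing [4].
The missing symbol must appear in both missing sets; intersection = [4].
Therefore the hidden value is 4.

Missing value = 4.


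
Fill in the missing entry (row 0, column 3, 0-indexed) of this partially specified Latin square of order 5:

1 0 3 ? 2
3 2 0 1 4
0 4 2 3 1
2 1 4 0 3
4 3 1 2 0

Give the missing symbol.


Row 0 contains symbols [0, 1, 2, 3] — missing [4].
Column 3 contains symbols [0, 1, 2, 3] — missing [4].
The missing symbol must appear in both missing sets; intersection = [4].
Therefore the hidden value is 4.

Missing value = 4.


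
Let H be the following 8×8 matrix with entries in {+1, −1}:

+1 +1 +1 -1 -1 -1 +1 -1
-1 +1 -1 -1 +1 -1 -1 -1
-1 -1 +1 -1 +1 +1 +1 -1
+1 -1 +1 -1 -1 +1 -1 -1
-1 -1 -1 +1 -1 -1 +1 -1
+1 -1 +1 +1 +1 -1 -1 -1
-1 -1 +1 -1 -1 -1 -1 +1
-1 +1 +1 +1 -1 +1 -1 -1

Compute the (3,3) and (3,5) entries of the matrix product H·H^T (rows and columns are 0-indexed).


Row 3 of H: [1, -1, 1, -1, -1, 1, -1, -1].
Row 5 of H: [1, -1, 1, 1, 1, -1, -1, -1].
(H·H^T)[3][3] = Σ_j H[3][j]·H[3][j] = (1)² + (-1)² + (1)² + (-1)² + (-1)² + (1)² + (-1)² + (-1)² = 1 + 1 + 1 + 1 + 1 + 1 + 1 + 1 = 8.
(H·H^T)[3][5] = Σ_j H[3][j]·H[5][j] = (1)·(1) + (-1)·(-1) + (1)·(1) + (-1)·(1) + (-1)·(1) + (1)·(-1) + (-1)·(-1) + (-1)·(-1) = 1 + 1 + 1 + -1 + -1 + -1 + 1 + 1 = 2.
Rows 3 and 5 are not orthogonal (dot product = 2 ≠ 0), so H is not a Hadamard matrix.

(3,3) entry = 8; (3,5) entry = 2.


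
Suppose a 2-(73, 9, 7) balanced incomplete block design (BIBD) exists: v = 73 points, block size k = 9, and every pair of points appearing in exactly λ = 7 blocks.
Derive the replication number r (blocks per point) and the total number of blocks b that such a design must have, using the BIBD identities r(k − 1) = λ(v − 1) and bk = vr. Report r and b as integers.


Any 2-(v, k, λ) BIBD satisfies two necessary conditions:
  (i)  Each point sits in r blocks, and counting incidences through any fixed point gives r(k − 1) = λ(v − 1), so r = λ(v − 1)/(k − 1).
  (ii) Total incidences bk = vr, so b = vr/k.
Step 1: r = λ(v − 1)/(k − 1) = 7·(73 − 1)/(9 − 1) = 7·72/8 = 504/8 = 63.
Step 2: b = vr/k = 73·63/9 = 4599/9 = 511.
Check integrality: r = 63 ∈ Z ✓, b = 511 ∈ Z ✓.
(These identities are necessary conditions: they determine r and b for any design with these parameters, but do not by themselves prove that one exists.)

r = 63, b = 511.


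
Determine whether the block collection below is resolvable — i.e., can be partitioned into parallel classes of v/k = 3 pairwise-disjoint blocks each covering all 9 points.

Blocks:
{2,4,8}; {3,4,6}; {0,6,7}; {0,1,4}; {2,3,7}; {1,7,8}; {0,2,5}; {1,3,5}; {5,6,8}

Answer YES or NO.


v = 9, block size k = 3, number of blocks = 9.
For resolvability, blocks must partition into parallel classes of size v/k = 3.
Total blocks must therefore be a multiple of 3: 9 = 3·3 + 0 ⇒ divisible ✓.
Greedy packing gives 3 candidate class(es). Each should be a full parallel class (size 3, covers all 9 points).
  Class 1 (3 blocks): {2,4,8}; {0,6,7}; {1,3,5}. Points covered: [0, 1, 2, 3, 4, 5, 6, 7, 8].
  Class 2 (3 blocks): {3,4,6}; {1,7,8}; {0,2,5}. Points covered: [0, 1, 2, 3, 4, 5, 6, 7, 8].
  Class 3 (3 blocks): {0,1,4}; {2,3,7}; {5,6,8}. Points covered: [0, 1, 2, 3, 4, 5, 6, 7, 8].
All classes full (size 3)? YES. All classes cover every point? YES.
Resolvable? YES.

YES


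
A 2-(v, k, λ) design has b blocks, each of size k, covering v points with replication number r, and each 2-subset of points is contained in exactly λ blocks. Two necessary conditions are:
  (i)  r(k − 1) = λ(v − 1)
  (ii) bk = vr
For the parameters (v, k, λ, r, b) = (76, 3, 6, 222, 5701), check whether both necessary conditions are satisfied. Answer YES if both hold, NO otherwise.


Condition (i): r(k − 1) = 222·2 = 444; λ(v − 1) = 6·75 = 450. Match? NO.
Condition (ii): bk = 5701·3 = 17103; vr = 76·222 = 16872. Match? NO.
Both conditions hold? NO.

NO


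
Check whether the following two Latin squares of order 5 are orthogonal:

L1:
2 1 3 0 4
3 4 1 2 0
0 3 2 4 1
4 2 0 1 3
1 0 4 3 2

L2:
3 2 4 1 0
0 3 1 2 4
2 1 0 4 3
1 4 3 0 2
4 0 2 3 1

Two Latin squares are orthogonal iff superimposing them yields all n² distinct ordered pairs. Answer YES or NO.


Form the n² = 25 superimposed pairs (L1[i][j], L2[i][j]), row by row (rows and columns indexed from 0):
row 0: (2,3) (1,2) (3,4) (0,1) (4,0)
row 1: (3,0) (4,3) (1,1) (2,2) (0,4)
row 2: (0,2) (3,1) (2,0) (4,4) (1,3)
row 3: (4,1) (2,4) (0,3) (1,0) (3,2)
row 4: (1,4) (0,0) (4,2) (3,3) (2,1)
Orthogonality requires all 25 pairs distinct.
Check by first coordinate: for each symbol s of L1, list the L2 entries in the n cells where L1 = s; they must all differ.
  L1 = 0: L2 entries (in reading order) 1, 4, 2, 3, 0 — all 5 distinct ✓
  L1 = 1: L2 entries (in reading order) 2, 1, 3, 0, 4 — all 5 distinct ✓
  L1 = 2: L2 entries (in reading order) 3, 2, 0, 4, 1 — all 5 distinct ✓
  L1 = 3: L2 entries (in reading order) 4, 0, 1, 2, 3 — all 5 distinct ✓
  L1 = 4: L2 entries (in reading order) 0, 3, 4, 1, 2 — all 5 distinct ✓
Every symbol of L1 meets every symbol of L2 exactly once, so all 25 pairs are distinct (25 of 25).
Conclusion: YES.

YES


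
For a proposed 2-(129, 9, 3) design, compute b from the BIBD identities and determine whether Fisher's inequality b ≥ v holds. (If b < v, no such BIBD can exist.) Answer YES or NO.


b = λv(v − 1)/(k(k − 1)) = 3·129·128/(9·8) = 49536/72 = 688.
Compare with v = 129: b ≥ v, so Fisher's inequality holds.

YES


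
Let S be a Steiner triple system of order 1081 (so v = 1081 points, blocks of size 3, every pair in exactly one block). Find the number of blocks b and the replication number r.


An STS(v) is a 2-(v, 3, 1) BIBD: block size k = 3, λ = 1.
Replication: r(k − 1) = λ(v − 1) ⇒ r·2 = 1081 − 1 = 1080 ⇒ r = 540.
Block count: bk = vr ⇒ b·3 = 1081·540 = 583740 ⇒ b = 194580.
(Check via b = v(v − 1)/6 = 1081·1080/6 = 1167480/6 = 194580.)

r = 540, b = 194580.


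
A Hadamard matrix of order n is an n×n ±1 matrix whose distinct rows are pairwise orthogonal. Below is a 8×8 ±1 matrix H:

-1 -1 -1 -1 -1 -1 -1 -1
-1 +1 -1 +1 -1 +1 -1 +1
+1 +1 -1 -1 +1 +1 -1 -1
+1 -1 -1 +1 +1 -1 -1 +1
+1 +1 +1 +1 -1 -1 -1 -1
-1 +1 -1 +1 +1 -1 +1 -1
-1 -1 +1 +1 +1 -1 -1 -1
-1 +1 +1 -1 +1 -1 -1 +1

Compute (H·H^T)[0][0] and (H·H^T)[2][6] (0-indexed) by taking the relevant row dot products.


Row 0 of H: [-1, -1, -1, -1, -1, -1, -1, -1].
Row 2 of H: [1, 1, -1, -1, 1, 1, -1, -1].
Row 6 of H: [-1, -1, 1, 1, 1, -1, -1, -1].
(H·H^T)[0][0] = Σ_j H[0][j]·H[0][j] = (-1)² + (-1)² + (-1)² + (-1)² + (-1)² + (-1)² + (-1)² + (-1)² = 1 + 1 + 1 + 1 + 1 + 1 + 1 + 1 = 8.
(H·H^T)[2][6] = Σ_j H[2][j]·H[6][j] = (1)·(-1) + (1)·(-1) + (-1)·(1) + (-1)·(1) + (1)·(1) + (1)·(-1) + (-1)·(-1) + (-1)·(-1) = -1 + -1 + -1 + -1 + 1 + -1 + 1 + 1 = -2.
Rows 2 and 6 are not orthogonal (dot product = -2 ≠ 0), so H is not a Hadamard matrix.

(0,0) entry = 8; (2,6) entry = -2.


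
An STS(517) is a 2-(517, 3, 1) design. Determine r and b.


An STS(v) is a 2-(v, 3, 1) BIBD: block size k = 3, λ = 1.
Replication: r(k − 1) = λ(v − 1) ⇒ r·2 = 517 − 1 = 516 ⇒ r = 258.
Block count: b = v(v − 1)/6 = 517·516/6 = 266772/6 = 44462.
(Check via bk = vr: 44462·3 = 133386 = 517·258 = 133386 ✓.)

r = 258, b = 44462.


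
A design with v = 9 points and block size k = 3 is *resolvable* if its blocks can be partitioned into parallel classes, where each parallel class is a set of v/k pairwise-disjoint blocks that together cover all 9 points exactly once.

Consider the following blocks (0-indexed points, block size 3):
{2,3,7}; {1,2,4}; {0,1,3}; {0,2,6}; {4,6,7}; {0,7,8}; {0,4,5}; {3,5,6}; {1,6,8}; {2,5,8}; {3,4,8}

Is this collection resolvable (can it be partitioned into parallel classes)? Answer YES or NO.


v = 9, block size k = 3, number of blocks = 11.
For resolvability, blocks must partition into parallel classes of size v/k = 3.
Total blocks must therefore be a multiple of 3: 11 = 3·3 + 2 ⇒ not divisible ✗.
Resolvable? NO.

NO


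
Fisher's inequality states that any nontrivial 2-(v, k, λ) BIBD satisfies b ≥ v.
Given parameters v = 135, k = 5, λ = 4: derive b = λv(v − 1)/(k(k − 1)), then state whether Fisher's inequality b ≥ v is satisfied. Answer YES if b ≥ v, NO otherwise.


b = λv(v − 1)/(k(k − 1)) = 4·135·134/(5·4) = 72360/20 = 3618.
Compare with v = 135: b ≥ v, so Fisher's inequality holds.

YES


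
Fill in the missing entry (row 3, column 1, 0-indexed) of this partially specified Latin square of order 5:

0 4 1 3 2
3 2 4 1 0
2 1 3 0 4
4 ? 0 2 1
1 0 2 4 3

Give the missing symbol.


Row 3 contains symbols [0, 1, 2, 4] — missing [3].
Column 1 contains symbols [0, 1, 2, 4] — missing [3].
The missing symbol must appear in both missing sets; intersection = [3].
Therefore the hidden value is 3.

Missing value = 3.


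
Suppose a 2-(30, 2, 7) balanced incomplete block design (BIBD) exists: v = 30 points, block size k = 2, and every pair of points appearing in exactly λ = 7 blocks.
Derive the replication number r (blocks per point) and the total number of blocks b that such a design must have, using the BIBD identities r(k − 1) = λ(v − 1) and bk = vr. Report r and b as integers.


Any 2-(v, k, λ) BIBD satisfies two necessary conditions:
  (i)  Each point sits in r blocks, and counting incidences through any fixed point gives r(k − 1) = λ(v − 1), so r = λ(v − 1)/(k − 1).
  (ii) Total incidences bk = vr, so b = vr/k.
Step 1: r = λ(v − 1)/(k − 1) = 7·(30 − 1)/(2 − 1) = 7·29/1 = 203/1 = 203.
Step 2: b = vr/k = 30·203/2 = 6090/2 = 3045.
Check integrality: r = 203 ∈ Z ✓, b = 3045 ∈ Z ✓.
(These identities are necessary conditions: they determine r and b for any design with these parameters, but do not by themselves prove that one exists.)

r = 203, b = 3045.


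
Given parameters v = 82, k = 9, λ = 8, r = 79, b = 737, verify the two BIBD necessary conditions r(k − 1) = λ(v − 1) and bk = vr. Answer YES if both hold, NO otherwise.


Condition (i): r(k − 1) = 79·8 = 632; λ(v − 1) = 8·81 = 648. Match? NO.
Condition (ii): bk = 737·9 = 6633; vr = 82·79 = 6478. Match? NO.
Both conditions hold? NO.

NO


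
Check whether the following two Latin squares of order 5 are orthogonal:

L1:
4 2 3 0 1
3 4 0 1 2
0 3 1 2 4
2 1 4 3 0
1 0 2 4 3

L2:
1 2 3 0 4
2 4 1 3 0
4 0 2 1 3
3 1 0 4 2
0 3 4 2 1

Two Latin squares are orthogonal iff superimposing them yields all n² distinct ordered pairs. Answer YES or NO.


Form the n² = 25 superimposed pairs (L1[i][j], L2[i][j]), row by row (rows and columns indexed from 0):
row 0: (4,1) (2,2) (3,3) (0,0) (1,4)
row 1: (3,2) (4,4) (0,1) (1,3) (2,0)
row 2: (0,4) (3,0) (1,2) (2,1) (4,3)
row 3: (2,3) (1,1) (4,0) (3,4) (0,2)
row 4: (1,0) (0,3) (2,4) (4,2) (3,1)
Orthogonality requires all 25 pairs distinct.
Check by first coordinate: for each symbol s of L1, list the L2 entries in the n cells where L1 = s; they must all differ.
  L1 = 0: L2 entries (in reading order) 0, 1, 4, 2, 3 — all 5 distinct ✓
  L1 = 1: L2 entries (in reading order) 4, 3, 2, 1, 0 — all 5 distinct ✓
  L1 = 2: L2 entries (in reading order) 2, 0, 1, 3, 4 — all 5 distinct ✓
  L1 = 3: L2 entries (in reading order) 3, 2, 0, 4, 1 — all 5 distinct ✓
  L1 = 4: L2 entries (in reading order) 1, 4, 3, 0, 2 — all 5 distinct ✓
Every symbol of L1 meets every symbol of L2 exactly once, so all 25 pairs are distinct (25 of 25).
Conclusion: YES.

YES


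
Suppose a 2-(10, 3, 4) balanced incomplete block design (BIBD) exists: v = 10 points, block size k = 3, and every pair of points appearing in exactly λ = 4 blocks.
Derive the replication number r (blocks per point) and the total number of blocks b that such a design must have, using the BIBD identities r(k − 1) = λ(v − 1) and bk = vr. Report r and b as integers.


Any 2-(v, k, λ) BIBD satisfies two necessary conditions:
  (i)  Each point sits in r blocks, and counting incidences through any fixed point gives r(k − 1) = λ(v − 1), so r = λ(v − 1)/(k − 1).
  (ii) Total incidences bk = vr, so b = vr/k.
Step 1: r = λ(v − 1)/(k − 1) = 4·(10 − 1)/(3 − 1) = 4·9/2 = 36/2 = 18.
Step 2: b = vr/k = 10·18/3 = 180/3 = 60.
Check integrality: r = 18 ∈ Z ✓, b = 60 ∈ Z ✓.
(These identities are necessary conditions: they determine r and b for any design with these parameters, but do not by themselves prove that one exists.)

r = 18, b = 60.


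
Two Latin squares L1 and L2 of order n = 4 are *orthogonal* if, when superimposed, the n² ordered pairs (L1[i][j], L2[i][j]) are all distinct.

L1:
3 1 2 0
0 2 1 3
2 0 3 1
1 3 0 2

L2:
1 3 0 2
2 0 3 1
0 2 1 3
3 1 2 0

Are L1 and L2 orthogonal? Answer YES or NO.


Form the n² = 16 superimposed pairs (L1[i][j], L2[i][j]), row by row (rows and columns indexed from 0):
row 0: (3,1) (1,3) (2,0) (0,2)
row 1: (0,2) (2,0) (1,3) (3,1)
row 2: (2,0) (0,2) (3,1) (1,3)
row 3: (1,3) (3,1) (0,2) (2,0)
Orthogonality requires all 16 pairs distinct.
But the pair (0,2) repeats: cell (0,3) has L1 = 0, L2 = 2, and cell (1,0) has L1 = 0, L2 = 2.
A repeated pair means some other pair never occurs (only 4 distinct pairs out of 16), so the squares are not orthogonal.
Conclusion: NO.

NO
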